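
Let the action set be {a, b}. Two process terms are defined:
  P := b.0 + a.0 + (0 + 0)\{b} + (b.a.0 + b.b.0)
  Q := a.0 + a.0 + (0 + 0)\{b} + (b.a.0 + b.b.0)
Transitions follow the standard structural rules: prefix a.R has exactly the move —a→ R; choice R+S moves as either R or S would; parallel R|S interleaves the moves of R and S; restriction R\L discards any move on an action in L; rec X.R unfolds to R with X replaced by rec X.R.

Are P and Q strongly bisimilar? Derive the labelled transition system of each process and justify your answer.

NO

P's transition system — 4 states:
  p0 = b.0 + a.0 + (0 + 0)\{b} + (b.a.0 + b.b.0) | --a--▸ p1, --b--▸ p1, --b--▸ p2, --b--▸ p3
  p1 = 0 | ∅
  p2 = a.0 | --a--▸ p1
  p3 = b.0 | --b--▸ p1
Q's transition system — 4 states:
  q0 = a.0 + a.0 + (0 + 0)\{b} + (b.a.0 + b.b.0) | --a--▸ q1, --b--▸ q2, --b--▸ q3
  q1 = 0 | ∅
  q2 = a.0 | --a--▸ q1
  q3 = b.0 | --b--▸ q1
Coarsest stable partition (strong bisimilarity classes):
  B0 = {p0}
  B1 = {p1, q1}
  B2 = {p2, q2}
  B3 = {p3, q3}
  B4 = {q0}
p0 ∈ B0, q0 ∈ B4 → different blocks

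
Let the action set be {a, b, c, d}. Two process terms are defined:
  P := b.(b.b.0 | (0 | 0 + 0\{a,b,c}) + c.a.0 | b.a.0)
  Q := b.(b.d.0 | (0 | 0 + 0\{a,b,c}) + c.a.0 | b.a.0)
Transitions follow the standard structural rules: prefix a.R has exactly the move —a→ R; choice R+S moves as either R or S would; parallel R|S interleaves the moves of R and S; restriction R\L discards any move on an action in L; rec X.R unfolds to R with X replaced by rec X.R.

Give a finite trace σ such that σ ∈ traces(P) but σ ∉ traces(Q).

LTS(P): 12 reachable states
  u0 = b.(b.b.0 | (0 | 0 + 0\{a,b,c}) + c.a.0 | b.a.0) → -b-> u1
  u1 = b.b.0 | (0 | 0 + 0\{a,b,c}) + c.a.0 | b.a.0 → -b-> u2, -b-> u3, -c-> u4
  u2 = b.0 | (0 | 0 + 0\{a,b,c}) → -b-> u5
  u3 = c.a.0 | a.0 → -a-> u6, -c-> u7
  u4 = a.0 | b.a.0 → -a-> u8, -b-> u7
  u5 = 0 | (0 | 0 + 0\{a,b,c}) → (no moves)
  u6 = c.a.0 | 0 → -c-> u9
  u7 = a.0 | a.0 → -a-> u10, -a-> u9
  u8 = 0 | b.a.0 → -b-> u10
  u9 = a.0 | 0 → -a-> u11
  u10 = 0 | a.0 → -a-> u11
  u11 = 0 | 0 → (no moves)
LTS(Q): 12 reachable states
  v0 = b.(b.d.0 | (0 | 0 + 0\{a,b,c}) + c.a.0 | b.a.0) → -b-> v1
  v1 = b.d.0 | (0 | 0 + 0\{a,b,c}) + c.a.0 | b.a.0 → -b-> v2, -b-> v3, -c-> v4
  v2 = c.a.0 | a.0 → -a-> v5, -c-> v6
  v3 = d.0 | (0 | 0 + 0\{a,b,c}) → -d-> v7
  v4 = a.0 | b.a.0 → -a-> v8, -b-> v6
  v5 = c.a.0 | 0 → -c-> v9
  v6 = a.0 | a.0 → -a-> v10, -a-> v9
  v7 = 0 | (0 | 0 + 0\{a,b,c}) → (no moves)
  v8 = 0 | b.a.0 → -b-> v10
  v9 = a.0 | 0 → -a-> v11
  v10 = 0 | a.0 → -a-> v11
  v11 = 0 | 0 → (no moves)
Executing bbb from P (initial set {u0}):
  after b @ step 1: {u1}
  after b @ step 2: {u2, u3}
  after b @ step 3: {u5}
  — P admits the full trace.
Executing bbb from Q (initial set {v0}):
  after b @ step 1: {v1}
  after b @ step 2: {v2, v3}
  after b @ step 3: ∅  — Q cannot continue

bbb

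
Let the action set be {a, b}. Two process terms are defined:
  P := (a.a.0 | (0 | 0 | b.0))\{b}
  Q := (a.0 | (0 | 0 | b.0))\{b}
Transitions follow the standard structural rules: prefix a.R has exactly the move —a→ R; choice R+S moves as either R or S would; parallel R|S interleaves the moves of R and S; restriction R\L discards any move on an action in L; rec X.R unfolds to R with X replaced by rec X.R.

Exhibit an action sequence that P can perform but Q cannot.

LTS(P): 3 reachable states
  s0 = (a.a.0 | (0 | 0 | b.0))\{b} → =a=> s1
  s1 = (a.0 | (0 | 0 | b.0))\{b} → =a=> s2
  s2 = (0 | (0 | 0 | b.0))\{b} → stopped
LTS(Q): 2 reachable states
  t0 = (a.0 | (0 | 0 | b.0))\{b} → =a=> t1
  t1 = (0 | (0 | 0 | b.0))\{b} → stopped
Trace ⟨aa⟩ through P, begin at {s0}:
  after a @ step 1: {s1}
  after a @ step 2: {s2}
  ✓ P
Trace ⟨aa⟩ through Q, begin at {t0}:
  after a @ step 1: {t1}
  after a @ step 2: ∅ (Q stuck)

aa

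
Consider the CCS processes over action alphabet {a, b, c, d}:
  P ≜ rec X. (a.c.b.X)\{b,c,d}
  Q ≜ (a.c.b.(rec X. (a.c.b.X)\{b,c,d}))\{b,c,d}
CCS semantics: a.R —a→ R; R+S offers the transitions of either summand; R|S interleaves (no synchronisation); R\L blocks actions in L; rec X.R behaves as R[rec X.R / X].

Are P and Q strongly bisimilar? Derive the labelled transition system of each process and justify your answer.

YES

LTS(P): 2 reachable states
  m0 = rec X. (a.c.b.X)\{b,c,d} ⊢ =a=> m1
  m1 = (c.b.(rec X. (a.c.b.X)\{b,c,d}))\{b,c,d} ⊢ (no moves)
LTS(Q): 2 reachable states
  n0 = (a.c.b.(rec X. (a.c.b.X)\{b,c,d}))\{b,c,d} ⊢ =a=> n1
  n1 = (c.b.(rec X. (a.c.b.X)\{b,c,d}))\{b,c,d} ⊢ (no moves)
Bisimilarity quotient blocks:
  B0 = {m0, n0}
  B1 = {m1, n1}
m0 ∈ B0, n0 ∈ B0 → same block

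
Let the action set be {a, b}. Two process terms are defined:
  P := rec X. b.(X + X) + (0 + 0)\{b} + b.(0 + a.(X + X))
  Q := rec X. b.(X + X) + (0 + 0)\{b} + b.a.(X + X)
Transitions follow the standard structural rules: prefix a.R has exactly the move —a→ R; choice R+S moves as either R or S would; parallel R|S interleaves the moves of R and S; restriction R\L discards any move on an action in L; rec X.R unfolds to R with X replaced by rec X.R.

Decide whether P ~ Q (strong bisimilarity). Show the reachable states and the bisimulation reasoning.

LTS(P): 3 reachable states
  p0 = rec X. b.(X + X) + (0 + 0)\{b} + b.(0 + a.(X + X)) | —b→ p1, —b→ p2
  p1 = (rec X. b.(X + X) + (0 + 0)\{b} + b.(0 + a.(X + X))) + (rec X. b.(X + X) + (0 + 0)\{b} + b.(0 + a.(X + X))) | —b→ p1, —b→ p2
  p2 = 0 + a.((rec X. b.(X + X) + (0 + 0)\{b} + b.(0 + a.(X + X))) + (rec X. b.(X + X) + (0 + 0)\{b} + b.(0 + a.(X + X)))) | —a→ p1
LTS(Q): 3 reachable states
  q0 = rec X. b.(X + X) + (0 + 0)\{b} + b.a.(X + X) | —b→ q1, —b→ q2
  q1 = (rec X. b.(X + X) + (0 + 0)\{b} + b.a.(X + X)) + (rec X. b.(X + X) + (0 + 0)\{b} + b.a.(X + X)) | —b→ q1, —b→ q2
  q2 = a.((rec X. b.(X + X) + (0 + 0)\{b} + b.a.(X + X)) + (rec X. b.(X + X) + (0 + 0)\{b} + b.a.(X + X))) | —a→ q1
Coarsest stable partition (strong bisimilarity classes):
  B0 = {p0, p1, q0, q1}
  B1 = {p2, q2}
p0 ∈ B0, q0 ∈ B0 → same block

YES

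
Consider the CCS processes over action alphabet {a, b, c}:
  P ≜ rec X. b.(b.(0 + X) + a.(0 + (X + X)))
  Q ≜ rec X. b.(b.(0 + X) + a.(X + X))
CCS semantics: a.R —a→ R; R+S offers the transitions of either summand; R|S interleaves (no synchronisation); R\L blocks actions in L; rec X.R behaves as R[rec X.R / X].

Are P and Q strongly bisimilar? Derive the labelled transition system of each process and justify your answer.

bisimilar

LTS(P): 4 reachable states
  s0 = rec X. b.(b.(0 + X) + a.(0 + (X + X))) → =b=> s1
  s1 = b.(0 + (rec X. b.(b.(0 + X) + a.(0 + (X + X))))) + a.(0 + ((rec X. b.(b.(0 + X) + a.(0 + (X + X)))) + (rec X. b.(b.(0 + X) + a.(0 + (X + X)))))) → =a=> s2, =b=> s3
  s2 = 0 + ((rec X. b.(b.(0 + X) + a.(0 + (X + X)))) + (rec X. b.(b.(0 + X) + a.(0 + (X + X))))) → =b=> s1
  s3 = 0 + (rec X. b.(b.(0 + X) + a.(0 + (X + X)))) → =b=> s1
LTS(Q): 4 reachable states
  t0 = rec X. b.(b.(0 + X) + a.(X + X)) → =b=> t1
  t1 = b.(0 + (rec X. b.(b.(0 + X) + a.(X + X)))) + a.((rec X. b.(b.(0 + X) + a.(X + X))) + (rec X. b.(b.(0 + X) + a.(X + X)))) → =a=> t2, =b=> t3
  t2 = (rec X. b.(b.(0 + X) + a.(X + X))) + (rec X. b.(b.(0 + X) + a.(X + X))) → =b=> t1
  t3 = 0 + (rec X. b.(b.(0 + X) + a.(X + X))) → =b=> t1
Coarsest stable partition (strong bisimilarity classes):
  B0 = {s0, s2, s3, t0, t2, t3}
  B1 = {s1, t1}
s0 ∈ B0, t0 ∈ B0 → same block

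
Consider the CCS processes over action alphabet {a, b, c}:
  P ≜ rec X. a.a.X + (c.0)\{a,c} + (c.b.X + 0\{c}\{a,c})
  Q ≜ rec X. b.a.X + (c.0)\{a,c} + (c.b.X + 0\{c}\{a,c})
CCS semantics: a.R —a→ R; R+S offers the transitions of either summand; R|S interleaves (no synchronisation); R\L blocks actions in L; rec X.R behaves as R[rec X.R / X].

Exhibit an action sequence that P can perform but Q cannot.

a

LTS(P): 3 reachable states
  m0 = rec X. a.a.X + (c.0)\{a,c} + (c.b.X + 0\{c}\{a,c}) → ··a··> m1, ··c··> m2
  m1 = a.(rec X. a.a.X + (c.0)\{a,c} + (c.b.X + 0\{c}\{a,c})) → ··a··> m0
  m2 = b.(rec X. a.a.X + (c.0)\{a,c} + (c.b.X + 0\{c}\{a,c})) → ··b··> m0
LTS(Q): 3 reachable states
  n0 = rec X. b.a.X + (c.0)\{a,c} + (c.b.X + 0\{c}\{a,c}) → ··b··> n1, ··c··> n2
  n1 = a.(rec X. b.a.X + (c.0)\{a,c} + (c.b.X + 0\{c}\{a,c})) → ··a··> n0
  n2 = b.(rec X. b.a.X + (c.0)\{a,c} + (c.b.X + 0\{c}\{a,c})) → ··b··> n0
Trace ⟨a⟩ through P, begin at {m0}:
  after a @ step 1: {m1}
  — P admits the full trace.
Trace ⟨a⟩ through Q, begin at {n0}:
  after a @ step 1: ∅  — Q cannot continue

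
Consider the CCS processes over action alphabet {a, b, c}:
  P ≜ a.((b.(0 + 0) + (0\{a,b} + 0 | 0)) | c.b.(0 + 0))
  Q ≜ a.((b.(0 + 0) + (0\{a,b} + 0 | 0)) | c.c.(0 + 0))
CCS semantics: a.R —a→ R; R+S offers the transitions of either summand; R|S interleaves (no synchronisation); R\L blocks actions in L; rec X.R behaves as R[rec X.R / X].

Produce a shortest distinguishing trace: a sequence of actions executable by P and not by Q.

P's transition system — 7 states:
  p0 = a.((b.(0 + 0) + (0\{a,b} + 0 | 0)) | c.b.(0 + 0)) :: -a-> p1
  p1 = (b.(0 + 0) + (0\{a,b} + 0 | 0)) | c.b.(0 + 0) :: -b-> p2, -c-> p3
  p2 = (0 + 0) | c.b.(0 + 0) :: -c-> p4
  p3 = (b.(0 + 0) + (0\{a,b} + 0 | 0)) | b.(0 + 0) :: -b-> p4, -b-> p5
  p4 = (0 + 0) | b.(0 + 0) :: -b-> p6
  p5 = (b.(0 + 0) + (0\{a,b} + 0 | 0)) | (0 + 0) :: -b-> p6
  p6 = (0 + 0) | (0 + 0) :: ∅
Q's transition system — 7 states:
  q0 = a.((b.(0 + 0) + (0\{a,b} + 0 | 0)) | c.c.(0 + 0)) :: -a-> q1
  q1 = (b.(0 + 0) + (0\{a,b} + 0 | 0)) | c.c.(0 + 0) :: -b-> q2, -c-> q3
  q2 = (0 + 0) | c.c.(0 + 0) :: -c-> q4
  q3 = (b.(0 + 0) + (0\{a,b} + 0 | 0)) | c.(0 + 0) :: -b-> q4, -c-> q5
  q4 = (0 + 0) | c.(0 + 0) :: -c-> q6
  q5 = (b.(0 + 0) + (0\{a,b} + 0 | 0)) | (0 + 0) :: -b-> q6
  q6 = (0 + 0) | (0 + 0) :: ∅
Executing abcb from P (initial set {p0}):
  step 1 (a): {p1}
  step 2 (b): {p2}
  step 3 (c): {p4}
  step 4 (b): {p6}
  P completes σ.
Executing abcb from Q (initial set {q0}):
  step 1 (a): {q1}
  step 2 (b): {q2}
  step 3 (c): {q4}
  step 4 (b): ∅ (Q stuck)

abcb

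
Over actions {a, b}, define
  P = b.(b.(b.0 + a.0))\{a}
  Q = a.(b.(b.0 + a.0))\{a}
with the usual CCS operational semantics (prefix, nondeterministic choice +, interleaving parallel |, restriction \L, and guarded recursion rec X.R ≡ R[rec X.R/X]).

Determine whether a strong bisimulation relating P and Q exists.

not bisimilar

LTS(P): 4 reachable states
  u0 = b.(b.(b.0 + a.0))\{a} | —b→ u1
  u1 = (b.(b.0 + a.0))\{a} | —b→ u2
  u2 = (b.0 + a.0)\{a} | —b→ u3
  u3 = 0\{a} | (no moves)
LTS(Q): 4 reachable states
  v0 = a.(b.(b.0 + a.0))\{a} | —a→ v1
  v1 = (b.(b.0 + a.0))\{a} | —b→ v2
  v2 = (b.0 + a.0)\{a} | —b→ v3
  v3 = 0\{a} | (no moves)
Partition-refinement fixed point:
  B0 = {u0}
  B1 = {u1, v1}
  B2 = {u2, v2}
  B3 = {u3, v3}
  B4 = {v0}
u0 ∈ B0, v0 ∈ B4 → different blocks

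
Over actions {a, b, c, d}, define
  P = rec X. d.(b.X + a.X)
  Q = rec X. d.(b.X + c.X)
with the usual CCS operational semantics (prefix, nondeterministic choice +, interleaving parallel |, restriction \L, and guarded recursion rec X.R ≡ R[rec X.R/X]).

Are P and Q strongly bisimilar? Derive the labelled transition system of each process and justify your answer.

not bisimilar

P's transition system — 2 states:
  p0 = rec X. d.(b.X + a.X) | ··d··> p1
  p1 = b.(rec X. d.(b.X + a.X)) + a.(rec X. d.(b.X + a.X)) | ··a··> p0, ··b··> p0
Q's transition system — 2 states:
  q0 = rec X. d.(b.X + c.X) | ··d··> q1
  q1 = b.(rec X. d.(b.X + c.X)) + c.(rec X. d.(b.X + c.X)) | ··b··> q0, ··c··> q0
Bisimilarity quotient blocks:
  B0 = {p0}
  B1 = {p1}
  B2 = {q0}
  B3 = {q1}
p0 ∈ B0, q0 ∈ B2 → different blocks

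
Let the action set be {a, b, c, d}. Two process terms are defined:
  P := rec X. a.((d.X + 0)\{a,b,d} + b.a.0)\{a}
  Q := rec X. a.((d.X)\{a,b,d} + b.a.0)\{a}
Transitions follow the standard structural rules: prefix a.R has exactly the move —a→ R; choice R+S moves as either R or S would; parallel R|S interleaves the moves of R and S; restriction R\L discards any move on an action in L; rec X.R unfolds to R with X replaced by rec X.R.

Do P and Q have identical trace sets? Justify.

P's transition system — 3 states:
  m0 = rec X. a.((d.X + 0)\{a,b,d} + b.a.0)\{a} ⊢ =a=> m1
  m1 = ((d.(rec X. a.((d.X + 0)\{a,b,d} + b.a.0)\{a}) + 0)\{a,b,d} + b.a.0)\{a} ⊢ =b=> m2
  m2 = (a.0)\{a} ⊢ ∅
Q's transition system — 3 states:
  n0 = rec X. a.((d.X)\{a,b,d} + b.a.0)\{a} ⊢ =a=> n1
  n1 = ((d.(rec X. a.((d.X)\{a,b,d} + b.a.0)\{a}))\{a,b,d} + b.a.0)\{a} ⊢ =b=> n2
  n2 = (a.0)\{a} ⊢ ∅
Partition-refinement fixed point:
  B0 = {m0, n0}
  B1 = {m1, n1}
  B2 = {m2, n2}
m0 ∈ B0, n0 ∈ B0 → same block
Bisimilar ⇒ trace-equivalent.

trace-equivalent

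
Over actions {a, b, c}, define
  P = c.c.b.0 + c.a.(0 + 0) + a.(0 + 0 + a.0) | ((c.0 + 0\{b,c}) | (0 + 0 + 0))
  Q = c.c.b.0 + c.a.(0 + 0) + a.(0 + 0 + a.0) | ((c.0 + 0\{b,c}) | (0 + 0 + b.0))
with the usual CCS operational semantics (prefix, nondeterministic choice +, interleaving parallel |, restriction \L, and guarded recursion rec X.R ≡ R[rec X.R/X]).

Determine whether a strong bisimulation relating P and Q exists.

LTS(P): 11 reachable states
  p0 = c.c.b.0 + c.a.(0 + 0) + a.(0 + 0 + a.0) | ((c.0 + 0\{b,c}) | (0 + 0 + 0)) → -a-> p1, -c-> p2, -c-> p3, -c-> p4
  p1 = (0 + 0 + a.0) | ((c.0 + 0\{b,c}) | (0 + 0 + 0)) → -a-> p5, -c-> p6
  p2 = a.(0 + 0 + a.0) | (0 | (0 + 0 + 0)) → -a-> p6
  p3 = a.(0 + 0) → -a-> p7
  p4 = c.b.0 → -c-> p8
  p5 = 0 | ((c.0 + 0\{b,c}) | (0 + 0 + 0)) → -c-> p9
  p6 = (0 + 0 + a.0) | (0 | (0 + 0 + 0)) → -a-> p9
  p7 = 0 + 0 → ∅
  p8 = b.0 → -b-> p10
  p9 = 0 | (0 | (0 + 0 + 0)) → ∅
  p10 = 0 → ∅
LTS(Q): 17 reachable states
  q0 = c.c.b.0 + c.a.(0 + 0) + a.(0 + 0 + a.0) | ((c.0 + 0\{b,c}) | (0 + 0 + b.0)) → -a-> q1, -b-> q2, -c-> q3, -c-> q4, -c-> q5
  q1 = (0 + 0 + a.0) | ((c.0 + 0\{b,c}) | (0 + 0 + b.0)) → -a-> q6, -b-> q7, -c-> q8
  q2 = a.(0 + 0 + a.0) | ((c.0 + 0\{b,c}) | 0) → -a-> q7, -c-> q9
  q3 = a.(0 + 0 + a.0) | (0 | (0 + 0 + b.0)) → -a-> q8, -b-> q9
  q4 = a.(0 + 0) → -a-> q10
  q5 = c.b.0 → -c-> q11
  q6 = 0 | ((c.0 + 0\{b,c}) | (0 + 0 + b.0)) → -b-> q12, -c-> q13
  q7 = (0 + 0 + a.0) | ((c.0 + 0\{b,c}) | 0) → -a-> q12, -c-> q14
  q8 = (0 + 0 + a.0) | (0 | (0 + 0 + b.0)) → -a-> q13, -b-> q14
  q9 = a.(0 + 0 + a.0) | (0 | 0) → -a-> q14
  q10 = 0 + 0 → ∅
  q11 = b.0 → -b-> q15
  q12 = 0 | ((c.0 + 0\{b,c}) | 0) → -c-> q16
  q13 = 0 | (0 | (0 + 0 + b.0)) → -b-> q16
  q14 = (0 + 0 + a.0) | (0 | 0) → -a-> q16
  q15 = 0 → ∅
  q16 = 0 | (0 | 0) → ∅
Partition-refinement fixed point:
  B0 = {p0}
  B1 = {p4, q5}
  B2 = {p8, q11, q13}
  B3 = {p10, p7, p9, q10, q15, q16}
  B4 = {p2, q9}
  B5 = {p3, p6, q14, q4}
  B6 = {p1, q7}
  B7 = {p5, q12}
  B8 = {q0}
  B9 = {q2}
  B10 = {q1}
  B11 = {q6}
  B12 = {q8}
  B13 = {q3}
p0 ∈ B0, q0 ∈ B8 → different blocks

not bisimilar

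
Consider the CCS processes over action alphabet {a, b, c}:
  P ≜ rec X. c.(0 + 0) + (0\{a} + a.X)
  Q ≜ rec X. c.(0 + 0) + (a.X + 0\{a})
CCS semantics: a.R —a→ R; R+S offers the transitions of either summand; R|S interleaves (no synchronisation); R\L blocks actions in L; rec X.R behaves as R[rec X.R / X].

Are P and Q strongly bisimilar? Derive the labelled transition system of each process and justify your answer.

Reachable graph of P (2 states):
  p0 = rec X. c.(0 + 0) + (0\{a} + a.X) :: -a-> p0, -c-> p1
  p1 = 0 + 0 :: stopped
Reachable graph of Q (2 states):
  q0 = rec X. c.(0 + 0) + (a.X + 0\{a}) :: -a-> q0, -c-> q1
  q1 = 0 + 0 :: stopped
Partition-refinement fixed point:
  B0 = {p0, q0}
  B1 = {p1, q1}
p0 ∈ B0, q0 ∈ B0 → same block

YES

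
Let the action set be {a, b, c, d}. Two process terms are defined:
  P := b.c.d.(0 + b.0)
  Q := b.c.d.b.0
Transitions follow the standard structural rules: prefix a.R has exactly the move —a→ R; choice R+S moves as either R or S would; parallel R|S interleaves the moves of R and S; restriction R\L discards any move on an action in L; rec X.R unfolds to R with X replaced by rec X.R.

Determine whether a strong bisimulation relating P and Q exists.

Reachable graph of P (5 states):
  s0 = b.c.d.(0 + b.0) → -b-> s1
  s1 = c.d.(0 + b.0) → -c-> s2
  s2 = d.(0 + b.0) → -d-> s3
  s3 = 0 + b.0 → -b-> s4
  s4 = 0 → ·
Reachable graph of Q (5 states):
  t0 = b.c.d.b.0 → -b-> t1
  t1 = c.d.b.0 → -c-> t2
  t2 = d.b.0 → -d-> t3
  t3 = b.0 → -b-> t4
  t4 = 0 → ·
Partition-refinement fixed point:
  B0 = {s0, t0}
  B1 = {s1, t1}
  B2 = {s2, t2}
  B3 = {s3, t3}
  B4 = {s4, t4}
s0 ∈ B0, t0 ∈ B0 → same block

bisimilar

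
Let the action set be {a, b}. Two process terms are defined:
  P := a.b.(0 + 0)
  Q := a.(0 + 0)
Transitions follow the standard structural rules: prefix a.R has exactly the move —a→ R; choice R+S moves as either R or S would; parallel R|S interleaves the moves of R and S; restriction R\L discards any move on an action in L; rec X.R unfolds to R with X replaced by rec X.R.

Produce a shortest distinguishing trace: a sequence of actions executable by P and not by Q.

LTS(P): 3 reachable states
  u0 = a.b.(0 + 0) :: =a=> u1
  u1 = b.(0 + 0) :: =b=> u2
  u2 = 0 + 0 :: (no moves)
LTS(Q): 2 reachable states
  v0 = a.(0 + 0) :: =a=> v1
  v1 = 0 + 0 :: (no moves)
Executing ab from P (initial set {u0}):
  after a @ step 1: {u1}
  after b @ step 2: {u2}
  P completes σ.
Executing ab from Q (initial set {v0}):
  after a @ step 1: {v1}
  after b @ step 2: no successor for Q

ab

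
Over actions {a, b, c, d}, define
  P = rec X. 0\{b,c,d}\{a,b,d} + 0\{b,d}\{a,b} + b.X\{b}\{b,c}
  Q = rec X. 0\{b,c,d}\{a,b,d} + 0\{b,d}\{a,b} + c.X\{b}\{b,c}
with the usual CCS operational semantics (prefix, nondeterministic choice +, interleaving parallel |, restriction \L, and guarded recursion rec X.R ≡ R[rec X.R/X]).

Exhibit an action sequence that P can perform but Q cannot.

b

LTS(P): 2 reachable states
  u0 = rec X. 0\{b,c,d}\{a,b,d} + 0\{b,d}\{a,b} + b.X\{b}\{b,c} :: -b-> u1
  u1 = (rec X. 0\{b,c,d}\{a,b,d} + 0\{b,d}\{a,b} + b.X\{b}\{b,c})\{b}\{b,c} :: (no moves)
LTS(Q): 2 reachable states
  v0 = rec X. 0\{b,c,d}\{a,b,d} + 0\{b,d}\{a,b} + c.X\{b}\{b,c} :: -c-> v1
  v1 = (rec X. 0\{b,c,d}\{a,b,d} + 0\{b,d}\{a,b} + c.X\{b}\{b,c})\{b}\{b,c} :: (no moves)
Trace ⟨b⟩ through P, begin at {u0}:
  [1] b ⇒ {u1}
  ✓ P
Trace ⟨b⟩ through Q, begin at {v0}:
  [1] b ⇒ ∅ (Q stuck)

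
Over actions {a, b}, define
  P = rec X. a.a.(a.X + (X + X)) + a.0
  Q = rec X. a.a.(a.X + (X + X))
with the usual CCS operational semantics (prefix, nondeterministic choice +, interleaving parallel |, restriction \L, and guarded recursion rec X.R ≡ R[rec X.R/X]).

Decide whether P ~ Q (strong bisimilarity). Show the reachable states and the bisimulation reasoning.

P's transition system — 4 states:
  u0 = rec X. a.a.(a.X + (X + X)) + a.0 :: --a--▸ u1, --a--▸ u2
  u1 = 0 :: ·
  u2 = a.(a.(rec X. a.a.(a.X + (X + X)) + a.0) + ((rec X. a.a.(a.X + (X + X)) + a.0) + (rec X. a.a.(a.X + (X + X)) + a.0))) :: --a--▸ u3
  u3 = a.(rec X. a.a.(a.X + (X + X)) + a.0) + ((rec X. a.a.(a.X + (X + X)) + a.0) + (rec X. a.a.(a.X + (X + X)) + a.0)) :: --a--▸ u0, --a--▸ u1, --a--▸ u2
Q's transition system — 3 states:
  v0 = rec X. a.a.(a.X + (X + X)) :: --a--▸ v1
  v1 = a.(a.(rec X. a.a.(a.X + (X + X))) + ((rec X. a.a.(a.X + (X + X))) + (rec X. a.a.(a.X + (X + X))))) :: --a--▸ v2
  v2 = a.(rec X. a.a.(a.X + (X + X))) + ((rec X. a.a.(a.X + (X + X))) + (rec X. a.a.(a.X + (X + X)))) :: --a--▸ v0, --a--▸ v1
Bisimilarity quotient blocks:
  B0 = {u0}
  B1 = {u1}
  B2 = {u2}
  B3 = {u3}
  B4 = {v0, v1, v2}
u0 ∈ B0, v0 ∈ B4 → different blocks

NO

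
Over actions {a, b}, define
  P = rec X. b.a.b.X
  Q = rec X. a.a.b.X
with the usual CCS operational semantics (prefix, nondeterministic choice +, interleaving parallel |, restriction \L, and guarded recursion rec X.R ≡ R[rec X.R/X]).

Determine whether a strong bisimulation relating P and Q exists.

LTS(P): 3 reachable states
  u0 = rec X. b.a.b.X | —b→ u1
  u1 = a.b.(rec X. b.a.b.X) | —a→ u2
  u2 = b.(rec X. b.a.b.X) | —b→ u0
LTS(Q): 3 reachable states
  v0 = rec X. a.a.b.X | —a→ v1
  v1 = a.b.(rec X. a.a.b.X) | —a→ v2
  v2 = b.(rec X. a.a.b.X) | —b→ v0
Bisimilarity quotient blocks:
  B0 = {u0}
  B1 = {u1}
  B2 = {u2}
  B3 = {v0}
  B4 = {v1}
  B5 = {v2}
u0 ∈ B0, v0 ∈ B3 → different blocks

P ≁ Q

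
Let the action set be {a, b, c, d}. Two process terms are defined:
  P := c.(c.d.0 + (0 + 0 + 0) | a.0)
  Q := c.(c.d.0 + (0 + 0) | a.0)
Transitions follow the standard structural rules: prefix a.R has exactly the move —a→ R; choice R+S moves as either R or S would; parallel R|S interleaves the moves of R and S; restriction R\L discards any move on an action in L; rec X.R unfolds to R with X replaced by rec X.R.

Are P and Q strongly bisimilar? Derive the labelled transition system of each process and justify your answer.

bisimilar

Reachable graph of P (5 states):
  u0 = c.(c.d.0 + (0 + 0 + 0) | a.0) ⊢ =c=> u1
  u1 = c.d.0 + (0 + 0 + 0) | a.0 ⊢ =a=> u2, =c=> u3
  u2 = (0 + 0 + 0) | 0 ⊢ stopped
  u3 = d.0 ⊢ =d=> u4
  u4 = 0 ⊢ stopped
Reachable graph of Q (5 states):
  v0 = c.(c.d.0 + (0 + 0) | a.0) ⊢ =c=> v1
  v1 = c.d.0 + (0 + 0) | a.0 ⊢ =a=> v2, =c=> v3
  v2 = (0 + 0) | 0 ⊢ stopped
  v3 = d.0 ⊢ =d=> v4
  v4 = 0 ⊢ stopped
Partition-refinement fixed point:
  B0 = {u0, v0}
  B1 = {u1, v1}
  B2 = {u2, u4, v2, v4}
  B3 = {u3, v3}
u0 ∈ B0, v0 ∈ B0 → same block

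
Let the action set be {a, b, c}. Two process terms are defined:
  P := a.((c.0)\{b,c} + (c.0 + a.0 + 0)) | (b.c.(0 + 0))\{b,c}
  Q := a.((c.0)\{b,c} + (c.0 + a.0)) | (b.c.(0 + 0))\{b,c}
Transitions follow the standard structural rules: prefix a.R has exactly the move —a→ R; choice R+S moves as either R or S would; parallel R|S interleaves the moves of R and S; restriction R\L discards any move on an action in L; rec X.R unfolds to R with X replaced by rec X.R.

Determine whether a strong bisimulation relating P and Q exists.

YES

LTS(P): 3 reachable states
  p0 = a.((c.0)\{b,c} + (c.0 + a.0 + 0)) | (b.c.(0 + 0))\{b,c} ⊢ -a-> p1
  p1 = ((c.0)\{b,c} + (c.0 + a.0 + 0)) | (b.c.(0 + 0))\{b,c} ⊢ -a-> p2, -c-> p2
  p2 = 0 | (b.c.(0 + 0))\{b,c} ⊢ ∅
LTS(Q): 3 reachable states
  q0 = a.((c.0)\{b,c} + (c.0 + a.0)) | (b.c.(0 + 0))\{b,c} ⊢ -a-> q1
  q1 = ((c.0)\{b,c} + (c.0 + a.0)) | (b.c.(0 + 0))\{b,c} ⊢ -a-> q2, -c-> q2
  q2 = 0 | (b.c.(0 + 0))\{b,c} ⊢ ∅
Bisimilarity quotient blocks:
  B0 = {p0, q0}
  B1 = {p1, q1}
  B2 = {p2, q2}
p0 ∈ B0, q0 ∈ B0 → same block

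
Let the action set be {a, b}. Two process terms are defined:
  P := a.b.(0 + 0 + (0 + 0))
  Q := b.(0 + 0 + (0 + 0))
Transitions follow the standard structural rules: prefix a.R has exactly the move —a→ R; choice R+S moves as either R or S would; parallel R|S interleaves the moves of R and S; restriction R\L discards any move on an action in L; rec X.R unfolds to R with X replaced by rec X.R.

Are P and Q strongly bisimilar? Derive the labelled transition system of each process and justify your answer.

Reachable graph of P (3 states):
  s0 = a.b.(0 + 0 + (0 + 0)) | =a=> s1
  s1 = b.(0 + 0 + (0 + 0)) | =b=> s2
  s2 = 0 + 0 + (0 + 0) | deadlocked
Reachable graph of Q (2 states):
  t0 = b.(0 + 0 + (0 + 0)) | =b=> t1
  t1 = 0 + 0 + (0 + 0) | deadlocked
Coarsest stable partition (strong bisimilarity classes):
  B0 = {s0}
  B1 = {s1, t0}
  B2 = {s2, t1}
s0 ∈ B0, t0 ∈ B1 → different blocks

P ≁ Q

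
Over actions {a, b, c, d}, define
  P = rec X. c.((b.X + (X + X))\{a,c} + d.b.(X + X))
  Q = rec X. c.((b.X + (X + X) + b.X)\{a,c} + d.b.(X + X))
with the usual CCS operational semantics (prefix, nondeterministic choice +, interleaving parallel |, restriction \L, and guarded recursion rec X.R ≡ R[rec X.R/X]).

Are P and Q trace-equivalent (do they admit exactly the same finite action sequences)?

P's transition system — 5 states:
  m0 = rec X. c.((b.X + (X + X))\{a,c} + d.b.(X + X)) has moves --c--▸ m1
  m1 = (b.(rec X. c.((b.X + (X + X))\{a,c} + d.b.(X + X))) + ((rec X. c.((b.X + (X + X))\{a,c} + d.b.(X + X))) + (rec X. c.((b.X + (X + X))\{a,c} + d.b.(X + X)))))\{a,c} + d.b.((rec X. c.((b.X + (X + X))\{a,c} + d.b.(X + X))) + (rec X. c.((b.X + (X + X))\{a,c} + d.b.(X + X)))) has moves --b--▸ m2, --d--▸ m3
  m2 = (rec X. c.((b.X + (X + X))\{a,c} + d.b.(X + X)))\{a,c} has moves ∅
  m3 = b.((rec X. c.((b.X + (X + X))\{a,c} + d.b.(X + X))) + (rec X. c.((b.X + (X + X))\{a,c} + d.b.(X + X)))) has moves --b--▸ m4
  m4 = (rec X. c.((b.X + (X + X))\{a,c} + d.b.(X + X))) + (rec X. c.((b.X + (X + X))\{a,c} + d.b.(X + X))) has moves --c--▸ m1
Q's transition system — 5 states:
  n0 = rec X. c.((b.X + (X + X) + b.X)\{a,c} + d.b.(X + X)) has moves --c--▸ n1
  n1 = (b.(rec X. c.((b.X + (X + X) + b.X)\{a,c} + d.b.(X + X))) + ((rec X. c.((b.X + (X + X) + b.X)\{a,c} + d.b.(X + X))) + (rec X. c.((b.X + (X + X) + b.X)\{a,c} + d.b.(X + X)))) + b.(rec X. c.((b.X + (X + X) + b.X)\{a,c} + d.b.(X + X))))\{a,c} + d.b.((rec X. c.((b.X + (X + X) + b.X)\{a,c} + d.b.(X + X))) + (rec X. c.((b.X + (X + X) + b.X)\{a,c} + d.b.(X + X)))) has moves --b--▸ n2, --d--▸ n3
  n2 = (rec X. c.((b.X + (X + X) + b.X)\{a,c} + d.b.(X + X)))\{a,c} has moves ∅
  n3 = b.((rec X. c.((b.X + (X + X) + b.X)\{a,c} + d.b.(X + X))) + (rec X. c.((b.X + (X + X) + b.X)\{a,c} + d.b.(X + X)))) has moves --b--▸ n4
  n4 = (rec X. c.((b.X + (X + X) + b.X)\{a,c} + d.b.(X + X))) + (rec X. c.((b.X + (X + X) + b.X)\{a,c} + d.b.(X + X))) has moves --c--▸ n1
Partition-refinement fixed point:
  B0 = {m0, m4, n0, n4}
  B1 = {m1, n1}
  B2 = {m2, n2}
  B3 = {m3, n3}
m0 ∈ B0, n0 ∈ B0 → same block
Bisimilar ⇒ trace-equivalent.

traces(P) = traces(Q)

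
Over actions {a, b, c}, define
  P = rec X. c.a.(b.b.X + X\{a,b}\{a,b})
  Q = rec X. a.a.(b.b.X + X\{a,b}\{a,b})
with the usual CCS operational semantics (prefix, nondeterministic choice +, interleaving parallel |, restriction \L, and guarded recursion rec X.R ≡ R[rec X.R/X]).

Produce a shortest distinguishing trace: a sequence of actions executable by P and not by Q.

P's transition system — 5 states:
  s0 = rec X. c.a.(b.b.X + X\{a,b}\{a,b}) has moves --c--▸ s1
  s1 = a.(b.b.(rec X. c.a.(b.b.X + X\{a,b}\{a,b})) + (rec X. c.a.(b.b.X + X\{a,b}\{a,b}))\{a,b}\{a,b}) has moves --a--▸ s2
  s2 = b.b.(rec X. c.a.(b.b.X + X\{a,b}\{a,b})) + (rec X. c.a.(b.b.X + X\{a,b}\{a,b}))\{a,b}\{a,b} has moves --b--▸ s3, --c--▸ s4
  s3 = b.(rec X. c.a.(b.b.X + X\{a,b}\{a,b})) has moves --b--▸ s0
  s4 = (a.(b.b.(rec X. c.a.(b.b.X + X\{a,b}\{a,b})) + (rec X. c.a.(b.b.X + X\{a,b}\{a,b}))\{a,b}\{a,b}))\{a,b}\{a,b} has moves stopped
Q's transition system — 4 states:
  t0 = rec X. a.a.(b.b.X + X\{a,b}\{a,b}) has moves --a--▸ t1
  t1 = a.(b.b.(rec X. a.a.(b.b.X + X\{a,b}\{a,b})) + (rec X. a.a.(b.b.X + X\{a,b}\{a,b}))\{a,b}\{a,b}) has moves --a--▸ t2
  t2 = b.b.(rec X. a.a.(b.b.X + X\{a,b}\{a,b})) + (rec X. a.a.(b.b.X + X\{a,b}\{a,b}))\{a,b}\{a,b} has moves --b--▸ t3
  t3 = b.(rec X. a.a.(b.b.X + X\{a,b}\{a,b})) has moves --b--▸ t0
Executing c from P (initial set {s0}):
  after c @ step 1: {s1}
  — P admits the full trace.
Executing c from Q (initial set {t0}):
  after c @ step 1: ∅ (Q stuck)

c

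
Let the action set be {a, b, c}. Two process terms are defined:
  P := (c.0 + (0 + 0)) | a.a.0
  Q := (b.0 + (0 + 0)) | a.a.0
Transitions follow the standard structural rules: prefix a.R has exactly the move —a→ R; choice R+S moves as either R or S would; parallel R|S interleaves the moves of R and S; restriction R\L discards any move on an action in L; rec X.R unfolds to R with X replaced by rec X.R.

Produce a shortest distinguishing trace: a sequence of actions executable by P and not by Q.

Reachable graph of P (6 states):
  m0 = (c.0 + (0 + 0)) | a.a.0 :: ··a··> m1, ··c··> m2
  m1 = (c.0 + (0 + 0)) | a.0 :: ··a··> m3, ··c··> m4
  m2 = 0 | a.a.0 :: ··a··> m4
  m3 = (c.0 + (0 + 0)) | 0 :: ··c··> m5
  m4 = 0 | a.0 :: ··a··> m5
  m5 = 0 | 0 :: deadlocked
Reachable graph of Q (6 states):
  n0 = (b.0 + (0 + 0)) | a.a.0 :: ··a··> n1, ··b··> n2
  n1 = (b.0 + (0 + 0)) | a.0 :: ··a··> n3, ··b··> n4
  n2 = 0 | a.a.0 :: ··a··> n4
  n3 = (b.0 + (0 + 0)) | 0 :: ··b··> n5
  n4 = 0 | a.0 :: ··a··> n5
  n5 = 0 | 0 :: deadlocked
Executing c from P (initial set {m0}):
  after c @ step 1: {m2}
  — P admits the full trace.
Executing c from Q (initial set {n0}):
  after c @ step 1: no successor for Q

c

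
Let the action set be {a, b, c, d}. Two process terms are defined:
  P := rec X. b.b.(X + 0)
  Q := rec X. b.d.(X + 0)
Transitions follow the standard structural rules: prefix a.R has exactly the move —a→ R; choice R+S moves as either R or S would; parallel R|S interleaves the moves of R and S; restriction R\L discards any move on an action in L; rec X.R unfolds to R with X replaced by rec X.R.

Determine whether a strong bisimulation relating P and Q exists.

P's transition system — 3 states:
  p0 = rec X. b.b.(X + 0) | --b--▸ p1
  p1 = b.((rec X. b.b.(X + 0)) + 0) | --b--▸ p2
  p2 = (rec X. b.b.(X + 0)) + 0 | --b--▸ p1
Q's transition system — 3 states:
  q0 = rec X. b.d.(X + 0) | --b--▸ q1
  q1 = d.((rec X. b.d.(X + 0)) + 0) | --d--▸ q2
  q2 = (rec X. b.d.(X + 0)) + 0 | --b--▸ q1
Bisimilarity quotient blocks:
  B0 = {p0, p1, p2}
  B1 = {q0, q2}
  B2 = {q1}
p0 ∈ B0, q0 ∈ B1 → different blocks

not bisimilar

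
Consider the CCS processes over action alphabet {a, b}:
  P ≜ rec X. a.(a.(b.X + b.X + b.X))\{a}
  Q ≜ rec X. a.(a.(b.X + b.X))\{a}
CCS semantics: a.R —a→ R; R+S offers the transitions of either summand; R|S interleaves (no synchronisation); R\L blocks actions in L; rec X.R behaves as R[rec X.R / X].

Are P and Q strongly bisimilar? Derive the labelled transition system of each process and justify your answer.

LTS(P): 2 reachable states
  s0 = rec X. a.(a.(b.X + b.X + b.X))\{a} has moves ··a··> s1
  s1 = (a.(b.(rec X. a.(a.(b.X + b.X + b.X))\{a}) + b.(rec X. a.(a.(b.X + b.X + b.X))\{a}) + b.(rec X. a.(a.(b.X + b.X + b.X))\{a})))\{a} has moves stopped
LTS(Q): 2 reachable states
  t0 = rec X. a.(a.(b.X + b.X))\{a} has moves ··a··> t1
  t1 = (a.(b.(rec X. a.(a.(b.X + b.X))\{a}) + b.(rec X. a.(a.(b.X + b.X))\{a})))\{a} has moves stopped
Partition-refinement fixed point:
  B0 = {s0, t0}
  B1 = {s1, t1}
s0 ∈ B0, t0 ∈ B0 → same block

YES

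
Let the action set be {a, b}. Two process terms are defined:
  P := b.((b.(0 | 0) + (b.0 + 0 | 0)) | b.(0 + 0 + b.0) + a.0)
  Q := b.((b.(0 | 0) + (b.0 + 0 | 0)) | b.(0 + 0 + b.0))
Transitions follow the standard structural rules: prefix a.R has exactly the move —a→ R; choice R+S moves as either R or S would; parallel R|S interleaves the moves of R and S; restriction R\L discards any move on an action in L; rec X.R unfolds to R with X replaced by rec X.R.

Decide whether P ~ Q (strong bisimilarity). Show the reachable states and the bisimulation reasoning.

LTS(P): 11 reachable states
  m0 = b.((b.(0 | 0) + (b.0 + 0 | 0)) | b.(0 + 0 + b.0) + a.0) ⊢ --b--▸ m1
  m1 = (b.(0 | 0) + (b.0 + 0 | 0)) | b.(0 + 0 + b.0) + a.0 ⊢ --a--▸ m2, --b--▸ m3, --b--▸ m4, --b--▸ m5
  m2 = 0 ⊢ ∅
  m3 = (b.(0 | 0) + (b.0 + 0 | 0)) | (0 + 0 + b.0) ⊢ --b--▸ m6, --b--▸ m7, --b--▸ m8
  m4 = 0 | 0 | b.(0 + 0 + b.0) ⊢ --b--▸ m8
  m5 = 0 | b.(0 + 0 + b.0) ⊢ --b--▸ m7
  m6 = (b.(0 | 0) + (b.0 + 0 | 0)) | 0 ⊢ --b--▸ m10, --b--▸ m9
  m7 = 0 | (0 + 0 + b.0) ⊢ --b--▸ m9
  m8 = 0 | 0 | (0 + 0 + b.0) ⊢ --b--▸ m10
  m9 = 0 | 0 ⊢ ∅
  m10 = 0 | 0 | 0 ⊢ ∅
LTS(Q): 10 reachable states
  n0 = b.((b.(0 | 0) + (b.0 + 0 | 0)) | b.(0 + 0 + b.0)) ⊢ --b--▸ n1
  n1 = (b.(0 | 0) + (b.0 + 0 | 0)) | b.(0 + 0 + b.0) ⊢ --b--▸ n2, --b--▸ n3, --b--▸ n4
  n2 = (b.(0 | 0) + (b.0 + 0 | 0)) | (0 + 0 + b.0) ⊢ --b--▸ n5, --b--▸ n6, --b--▸ n7
  n3 = 0 | 0 | b.(0 + 0 + b.0) ⊢ --b--▸ n7
  n4 = 0 | b.(0 + 0 + b.0) ⊢ --b--▸ n6
  n5 = (b.(0 | 0) + (b.0 + 0 | 0)) | 0 ⊢ --b--▸ n8, --b--▸ n9
  n6 = 0 | (0 + 0 + b.0) ⊢ --b--▸ n8
  n7 = 0 | 0 | (0 + 0 + b.0) ⊢ --b--▸ n9
  n8 = 0 | 0 ⊢ ∅
  n9 = 0 | 0 | 0 ⊢ ∅
Bisimilarity quotient blocks:
  B0 = {m0}
  B1 = {m1}
  B2 = {m3, m4, m5, n2, n3, n4}
  B3 = {m6, m7, m8, n5, n6, n7}
  B4 = {m10, m2, m9, n8, n9}
  B5 = {n0}
  B6 = {n1}
m0 ∈ B0, n0 ∈ B5 → different blocks

P ≁ Q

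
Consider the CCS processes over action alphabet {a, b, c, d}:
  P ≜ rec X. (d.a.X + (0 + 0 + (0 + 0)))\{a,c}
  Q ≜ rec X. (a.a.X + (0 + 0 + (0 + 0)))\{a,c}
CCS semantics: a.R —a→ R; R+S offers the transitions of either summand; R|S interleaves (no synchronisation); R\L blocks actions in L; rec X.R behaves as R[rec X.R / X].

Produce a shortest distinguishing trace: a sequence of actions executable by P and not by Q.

d

P's transition system — 2 states:
  s0 = rec X. (d.a.X + (0 + 0 + (0 + 0)))\{a,c} | ··d··> s1
  s1 = (a.(rec X. (d.a.X + (0 + 0 + (0 + 0)))\{a,c}))\{a,c} | (no moves)
Q's transition system — 1 states:
  t0 = rec X. (a.a.X + (0 + 0 + (0 + 0)))\{a,c} | (no moves)
Run σ = ⟨d⟩ on P: start {s0}
  step 1 (d): {s1}
  P completes σ.
Run σ = ⟨d⟩ on Q: start {t0}
  step 1 (d): ∅  — Q cannot continue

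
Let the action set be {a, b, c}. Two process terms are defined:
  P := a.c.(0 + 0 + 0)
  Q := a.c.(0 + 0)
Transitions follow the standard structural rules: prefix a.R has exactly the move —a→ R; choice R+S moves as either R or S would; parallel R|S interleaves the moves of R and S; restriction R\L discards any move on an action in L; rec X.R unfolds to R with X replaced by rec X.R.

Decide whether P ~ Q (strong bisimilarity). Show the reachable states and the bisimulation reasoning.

P ~ Q

P's transition system — 3 states:
  p0 = a.c.(0 + 0 + 0) ⊢ —a→ p1
  p1 = c.(0 + 0 + 0) ⊢ —c→ p2
  p2 = 0 + 0 + 0 ⊢ ·
Q's transition system — 3 states:
  q0 = a.c.(0 + 0) ⊢ —a→ q1
  q1 = c.(0 + 0) ⊢ —c→ q2
  q2 = 0 + 0 ⊢ ·
Bisimilarity quotient blocks:
  B0 = {p0, q0}
  B1 = {p1, q1}
  B2 = {p2, q2}
p0 ∈ B0, q0 ∈ B0 → same block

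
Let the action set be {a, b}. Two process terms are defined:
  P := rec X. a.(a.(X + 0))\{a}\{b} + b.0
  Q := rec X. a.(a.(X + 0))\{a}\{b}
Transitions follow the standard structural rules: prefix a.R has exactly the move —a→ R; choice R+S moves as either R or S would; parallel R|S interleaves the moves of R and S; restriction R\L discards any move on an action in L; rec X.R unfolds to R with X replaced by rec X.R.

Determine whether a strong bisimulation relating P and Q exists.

P ≁ Q

LTS(P): 3 reachable states
  s0 = rec X. a.(a.(X + 0))\{a}\{b} + b.0 | —a→ s1, —b→ s2
  s1 = (a.((rec X. a.(a.(X + 0))\{a}\{b} + b.0) + 0))\{a}\{b} | stopped
  s2 = 0 | stopped
LTS(Q): 2 reachable states
  t0 = rec X. a.(a.(X + 0))\{a}\{b} | —a→ t1
  t1 = (a.((rec X. a.(a.(X + 0))\{a}\{b}) + 0))\{a}\{b} | stopped
Bisimilarity quotient blocks:
  B0 = {s0}
  B1 = {s1, s2, t1}
  B2 = {t0}
s0 ∈ B0, t0 ∈ B2 → different blocks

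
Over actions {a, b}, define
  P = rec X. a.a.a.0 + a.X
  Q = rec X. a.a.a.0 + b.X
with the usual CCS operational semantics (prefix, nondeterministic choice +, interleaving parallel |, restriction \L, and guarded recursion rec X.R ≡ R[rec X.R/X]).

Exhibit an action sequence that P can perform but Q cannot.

aaaa

P's transition system — 4 states:
  s0 = rec X. a.a.a.0 + a.X → ··a··> s0, ··a··> s1
  s1 = a.a.0 → ··a··> s2
  s2 = a.0 → ··a··> s3
  s3 = 0 → (no moves)
Q's transition system — 4 states:
  t0 = rec X. a.a.a.0 + b.X → ··a··> t1, ··b··> t0
  t1 = a.a.0 → ··a··> t2
  t2 = a.0 → ··a··> t3
  t3 = 0 → (no moves)
Trace ⟨aaaa⟩ through P, begin at {s0}:
  step 1 (a): {s0, s1}
  step 2 (a): {s0, s1, s2}
  step 3 (a): {s0, s1, s2, s3}
  step 4 (a): {s0, s1, s2, s3}
  ✓ P
Trace ⟨aaaa⟩ through Q, begin at {t0}:
  step 1 (a): {t1}
  step 2 (a): {t2}
  step 3 (a): {t3}
  step 4 (a): ∅  — Q cannot continue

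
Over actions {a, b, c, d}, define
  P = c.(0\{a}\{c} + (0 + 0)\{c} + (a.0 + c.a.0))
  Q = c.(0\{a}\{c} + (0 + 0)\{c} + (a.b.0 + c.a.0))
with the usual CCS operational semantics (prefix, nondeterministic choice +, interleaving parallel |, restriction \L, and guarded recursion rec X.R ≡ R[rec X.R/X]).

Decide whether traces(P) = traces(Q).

trace-distinct — witness ⟨cab⟩

LTS(P): 4 reachable states
  p0 = c.(0\{a}\{c} + (0 + 0)\{c} + (a.0 + c.a.0)) | --c--▸ p1
  p1 = 0\{a}\{c} + (0 + 0)\{c} + (a.0 + c.a.0) | --a--▸ p2, --c--▸ p3
  p2 = 0 | stopped
  p3 = a.0 | --a--▸ p2
LTS(Q): 5 reachable states
  q0 = c.(0\{a}\{c} + (0 + 0)\{c} + (a.b.0 + c.a.0)) | --c--▸ q1
  q1 = 0\{a}\{c} + (0 + 0)\{c} + (a.b.0 + c.a.0) | --a--▸ q2, --c--▸ q3
  q2 = b.0 | --b--▸ q4
  q3 = a.0 | --a--▸ q4
  q4 = 0 | stopped
Executing cab from Q (initial set {q0}):
  step 1 (c): {q1}
  step 2 (a): {q2}
  step 3 (b): {q4}
  — Q admits the full trace.
Executing cab from P (initial set {p0}):
  step 1 (c): {p1}
  step 2 (a): {p2}
  step 3 (b): ∅  — P cannot continue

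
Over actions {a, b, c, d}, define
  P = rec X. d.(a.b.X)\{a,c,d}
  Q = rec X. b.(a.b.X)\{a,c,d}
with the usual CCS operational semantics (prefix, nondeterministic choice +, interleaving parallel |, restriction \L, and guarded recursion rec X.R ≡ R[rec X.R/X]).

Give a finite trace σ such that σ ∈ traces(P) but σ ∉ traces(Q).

d

LTS(P): 2 reachable states
  p0 = rec X. d.(a.b.X)\{a,c,d} has moves ··d··> p1
  p1 = (a.b.(rec X. d.(a.b.X)\{a,c,d}))\{a,c,d} has moves ·
LTS(Q): 2 reachable states
  q0 = rec X. b.(a.b.X)\{a,c,d} has moves ··b··> q1
  q1 = (a.b.(rec X. b.(a.b.X)\{a,c,d}))\{a,c,d} has moves ·
Run σ = ⟨d⟩ on P: start {p0}
  after d @ step 1: {p1}
  P completes σ.
Run σ = ⟨d⟩ on Q: start {q0}
  after d @ step 1: ∅  — Q cannot continue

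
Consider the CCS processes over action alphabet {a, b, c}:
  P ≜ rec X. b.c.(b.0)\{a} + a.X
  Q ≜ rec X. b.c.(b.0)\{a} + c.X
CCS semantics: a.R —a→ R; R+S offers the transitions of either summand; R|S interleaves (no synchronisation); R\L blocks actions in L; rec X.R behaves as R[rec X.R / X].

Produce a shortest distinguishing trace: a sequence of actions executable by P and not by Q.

a

P's transition system — 4 states:
  s0 = rec X. b.c.(b.0)\{a} + a.X | ··a··> s0, ··b··> s1
  s1 = c.(b.0)\{a} | ··c··> s2
  s2 = (b.0)\{a} | ··b··> s3
  s3 = 0\{a} | (no moves)
Q's transition system — 4 states:
  t0 = rec X. b.c.(b.0)\{a} + c.X | ··b··> t1, ··c··> t0
  t1 = c.(b.0)\{a} | ··c··> t2
  t2 = (b.0)\{a} | ··b··> t3
  t3 = 0\{a} | (no moves)
Executing a from P (initial set {s0}):
  [1] a ⇒ {s0}
  ✓ P
Executing a from Q (initial set {t0}):
  [1] a ⇒ ∅ (Q stuck)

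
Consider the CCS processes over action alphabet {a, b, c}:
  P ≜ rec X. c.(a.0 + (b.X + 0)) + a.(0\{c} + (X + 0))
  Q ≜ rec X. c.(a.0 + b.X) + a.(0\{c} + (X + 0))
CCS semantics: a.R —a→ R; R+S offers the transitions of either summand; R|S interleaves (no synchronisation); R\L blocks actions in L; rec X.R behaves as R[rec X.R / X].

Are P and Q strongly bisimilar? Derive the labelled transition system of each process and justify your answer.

YES

P's transition system — 4 states:
  p0 = rec X. c.(a.0 + (b.X + 0)) + a.(0\{c} + (X + 0)) | -a-> p1, -c-> p2
  p1 = 0\{c} + ((rec X. c.(a.0 + (b.X + 0)) + a.(0\{c} + (X + 0))) + 0) | -a-> p1, -c-> p2
  p2 = a.0 + (b.(rec X. c.(a.0 + (b.X + 0)) + a.(0\{c} + (X + 0))) + 0) | -a-> p3, -b-> p0
  p3 = 0 | (no moves)
Q's transition system — 4 states:
  q0 = rec X. c.(a.0 + b.X) + a.(0\{c} + (X + 0)) | -a-> q1, -c-> q2
  q1 = 0\{c} + ((rec X. c.(a.0 + b.X) + a.(0\{c} + (X + 0))) + 0) | -a-> q1, -c-> q2
  q2 = a.0 + b.(rec X. c.(a.0 + b.X) + a.(0\{c} + (X + 0))) | -a-> q3, -b-> q0
  q3 = 0 | (no moves)
Partition-refinement fixed point:
  B0 = {p0, p1, q0, q1}
  B1 = {p2, q2}
  B2 = {p3, q3}
p0 ∈ B0, q0 ∈ B0 → same block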